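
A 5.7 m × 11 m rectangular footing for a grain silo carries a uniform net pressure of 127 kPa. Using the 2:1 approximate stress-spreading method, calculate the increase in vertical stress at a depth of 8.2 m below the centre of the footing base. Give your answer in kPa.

By the 2:1 method the load spreads at 1 horizontal : 2 vertical, so at depth z the loaded area has grown by z in each plan dimension:
Δσ = qBL/((B+z)(L+z)) = 127×5.7×11/((5.7+8.2)(11+8.2)) = 29.837 kPa

Δσ_z ≈ 29.8 kPa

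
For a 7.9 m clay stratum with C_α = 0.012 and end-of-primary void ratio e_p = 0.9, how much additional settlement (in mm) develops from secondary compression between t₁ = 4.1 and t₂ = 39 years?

Secondary compression: S_s = C_α·H/(1+e_p)·log₁₀(t₂/t₁)
S_s = 0.012×7.9/(1+0.9)×log₁₀(39/4.1)
    = 0.04989 × 0.9783 = 0.04881 m

S_s ≈ 48.8 mm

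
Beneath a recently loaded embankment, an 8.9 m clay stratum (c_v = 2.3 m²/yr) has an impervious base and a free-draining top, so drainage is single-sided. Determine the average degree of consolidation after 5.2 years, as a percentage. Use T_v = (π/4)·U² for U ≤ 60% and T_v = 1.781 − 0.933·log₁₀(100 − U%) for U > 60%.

U ≈ 43.8 %

Drainage path length: H_d = H = 8.9 m (single drainage).
T_v = c_v·t/H_d² = 2.3×5.2/8.9² = 0.15099.
T_v = 0.15099 corresponds to the U ≤ 60% branch:
U = √(4T_v/π) = 0.4385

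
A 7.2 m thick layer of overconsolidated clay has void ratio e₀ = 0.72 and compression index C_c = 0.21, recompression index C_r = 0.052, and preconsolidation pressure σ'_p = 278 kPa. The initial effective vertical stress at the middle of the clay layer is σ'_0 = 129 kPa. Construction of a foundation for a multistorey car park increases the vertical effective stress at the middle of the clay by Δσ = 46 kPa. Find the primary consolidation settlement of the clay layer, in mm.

S_c ≈ 28.8 mm

Final effective stress: σ'_f = 129 + 46 = 175 kPa.
σ'_f = 175 ≤ σ'_p = 278 kPa, so the clay remains overconsolidated and only the recompression index applies:
S_c = C_r·H/(1+e₀)·log₁₀(σ'_f/σ'_0) = 0.052×7.2/1.72×log₁₀(175/129)
    = 0.21767 × 0.13245 = 0.02883 m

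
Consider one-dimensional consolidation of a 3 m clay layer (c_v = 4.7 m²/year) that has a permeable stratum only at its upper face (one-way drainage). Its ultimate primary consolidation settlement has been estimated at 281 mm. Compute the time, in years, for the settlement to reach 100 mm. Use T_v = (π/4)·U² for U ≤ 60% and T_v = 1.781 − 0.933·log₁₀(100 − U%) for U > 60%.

t ≈ 0.19 years

Drainage path length: H_d = H = 3 m (single drainage).
U = S(t)/S_ult = 100/281 = 0.3559.
U ≤ 60%: T_v = (π/4)·U² = (π/4)×0.35587² = 0.099467.
t = T_v·H_d²/c_v = 0.099467×3²/4.7 = 0.1905 years.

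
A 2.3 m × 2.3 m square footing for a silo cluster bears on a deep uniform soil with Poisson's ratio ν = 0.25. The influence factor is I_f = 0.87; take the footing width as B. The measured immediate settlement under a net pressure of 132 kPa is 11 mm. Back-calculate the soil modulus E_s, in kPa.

S_e = q·B·(1−ν²)/E_s · I_f  ⇒  E_s = q·B·(1−ν²)·I_f / S_e.
E_s = 132 × 2.3 × 0.9375 × 0.87 / 0.011 = 22510 kPa

E_s ≈ 22500 kPa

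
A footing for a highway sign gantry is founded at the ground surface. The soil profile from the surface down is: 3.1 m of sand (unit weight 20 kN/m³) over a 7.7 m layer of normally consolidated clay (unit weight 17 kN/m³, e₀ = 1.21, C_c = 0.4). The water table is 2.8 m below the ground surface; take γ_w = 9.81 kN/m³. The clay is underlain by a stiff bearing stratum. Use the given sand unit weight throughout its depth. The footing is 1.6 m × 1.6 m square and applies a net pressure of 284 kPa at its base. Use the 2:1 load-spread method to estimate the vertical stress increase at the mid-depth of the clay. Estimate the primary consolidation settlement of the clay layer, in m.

S_c ≈ 0.0657 m

Mid-depth of clay below the ground surface: z = 3.1 + 7.7/2 = 6.95 m.
Total vertical stress at mid-clay: σ_v = 20×3.1 + 17×3.85 = 127.45 kPa.
Pore pressure: u = 9.81×(6.95 − 2.8) = 40.712 kPa.
Initial effective stress: σ'_0 = σ_v − u = 127.45 − 40.712 = 86.738 kPa.
Stress increase at mid-clay by the 2:1 spreading method:
Δσ = qBL/((B+z)(L+z)) = 284×1.6×1.6/((1.6+6.95)(1.6+6.95)) = 9.9455 kPa
Final effective stress: σ'_f = σ'_0 + Δσ = 86.738 + 9.9455 = 96.683 kPa.
Normally consolidated clay, so the full stress increment lies on the virgin compression line:
S_c = C_c·H/(1+e₀)·log₁₀(σ'_f/σ'_0) = 0.4×7.7/(1+1.21)×log₁₀(96.683/86.738)
    = 1.3937 × 0.047141 = 0.0657 m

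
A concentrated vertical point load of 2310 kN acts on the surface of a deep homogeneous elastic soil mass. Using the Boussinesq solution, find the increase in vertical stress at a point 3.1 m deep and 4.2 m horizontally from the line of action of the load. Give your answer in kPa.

Δσ_z ≈ 8.48 kPa

Boussinesq vertical stress below a point load on an elastic half-space:
Δσ_z = 3P/(2πz²) · [1 + (r/z)²]^(−5/2)
r/z = 4.2/3.1 = 1.3548; [1+(r/z)²]^(−5/2) = 0.073857.
Δσ_z = 3×2310/(2π×3.1²) × 0.073857 = 114.77 × 0.073857 = 8.477 kPa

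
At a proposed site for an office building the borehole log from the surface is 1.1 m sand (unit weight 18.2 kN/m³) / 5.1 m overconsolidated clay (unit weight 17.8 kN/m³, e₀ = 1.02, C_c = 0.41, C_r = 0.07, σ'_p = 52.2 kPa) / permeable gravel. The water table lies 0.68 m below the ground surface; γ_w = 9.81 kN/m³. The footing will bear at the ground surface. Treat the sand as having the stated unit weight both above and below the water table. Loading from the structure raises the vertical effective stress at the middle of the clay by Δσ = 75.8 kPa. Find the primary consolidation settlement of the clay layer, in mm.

Mid-depth of clay below the ground surface: z = 1.1 + 5.1/2 = 3.65 m.
Total vertical stress at mid-clay: σ_v = 18.2×1.1 + 17.8×2.55 = 65.41 kPa.
Pore pressure: u = 9.81×(3.65 − 0.68) = 29.136 kPa.
Initial effective stress: σ'_0 = σ_v − u = 65.41 − 29.136 = 36.274 kPa.
Final effective stress: σ'_f = 36.274 + 75.8 = 112.07 kPa.
σ'_f = 112.07 > σ'_p = 52.2 kPa, so the stress path crosses the preconsolidation pressure — recompression up to σ'_p, then virgin compression beyond:
S_c = H/(1+e₀)·[C_r·log₁₀(σ'_p/σ'_0) + C_c·log₁₀(σ'_f/σ'_p)]
    = 5.1/2.02 × [0.07×log₁₀(52.2/36.274) + 0.41×log₁₀(112.07/52.2)]
    = 2.5248 × [0.011065 + 0.13605] = 0.3714 m

S_c ≈ 371 mm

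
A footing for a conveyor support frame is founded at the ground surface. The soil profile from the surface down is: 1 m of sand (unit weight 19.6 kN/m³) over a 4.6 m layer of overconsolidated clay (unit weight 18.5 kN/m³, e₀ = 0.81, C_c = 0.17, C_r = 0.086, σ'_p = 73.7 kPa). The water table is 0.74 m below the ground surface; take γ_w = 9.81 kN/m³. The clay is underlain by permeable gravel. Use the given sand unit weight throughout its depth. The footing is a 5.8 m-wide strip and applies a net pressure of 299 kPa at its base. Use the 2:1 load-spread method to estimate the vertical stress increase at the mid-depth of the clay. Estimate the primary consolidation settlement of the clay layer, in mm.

S_c ≈ 277 mm

Mid-depth of clay below the ground surface: z = 1 + 4.6/2 = 3.3 m.
Total vertical stress at mid-clay: σ_v = 19.6×1 + 18.5×2.3 = 62.15 kPa.
Pore pressure: u = 9.81×(3.3 − 0.74) = 25.114 kPa.
Initial effective stress: σ'_0 = σ_v − u = 62.15 − 25.114 = 37.036 kPa.
Stress increase at mid-clay by the 2:1 spreading method:
Δσ = qB/(B+z) = 299×5.8/(5.8+3.3) = 190.57 kPa
Final effective stress: σ'_f = 37.036 + 190.57 = 227.61 kPa.
σ'_f = 227.61 > σ'_p = 73.7 kPa, so the stress path crosses the preconsolidation pressure — recompression up to σ'_p, then virgin compression beyond:
S_c = H/(1+e₀)·[C_r·log₁₀(σ'_p/σ'_0) + C_c·log₁₀(σ'_f/σ'_p)]
    = 4.6/1.81 × [0.086×log₁₀(73.7/37.036) + 0.17×log₁₀(227.61/73.7)]
    = 2.5414 × [0.025701 + 0.083253] = 0.2769 m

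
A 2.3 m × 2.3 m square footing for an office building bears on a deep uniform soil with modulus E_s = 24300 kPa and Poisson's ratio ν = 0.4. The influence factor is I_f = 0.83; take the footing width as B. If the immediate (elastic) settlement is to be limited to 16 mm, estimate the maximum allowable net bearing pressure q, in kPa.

q ≈ 242 kPa

S_e = q·B·(1−ν²)/E_s · I_f  ⇒  q = S_e·E_s / (B·(1−ν²)·I_f).
q = 0.016 × 24300 / (2.3 × 0.84 × 0.83) = 242.5 kPa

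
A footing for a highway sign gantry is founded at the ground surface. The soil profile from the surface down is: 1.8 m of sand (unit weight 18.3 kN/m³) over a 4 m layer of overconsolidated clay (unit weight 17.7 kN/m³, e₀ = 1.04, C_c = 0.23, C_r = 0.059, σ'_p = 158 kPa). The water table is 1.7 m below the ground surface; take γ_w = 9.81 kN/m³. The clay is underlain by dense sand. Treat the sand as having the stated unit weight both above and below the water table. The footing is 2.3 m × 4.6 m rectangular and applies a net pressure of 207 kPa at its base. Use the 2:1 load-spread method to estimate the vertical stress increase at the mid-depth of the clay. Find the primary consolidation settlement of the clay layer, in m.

S_c ≈ 0.0321 m

Mid-depth of clay below the ground surface: z = 1.8 + 4/2 = 3.8 m.
Total vertical stress at mid-clay: σ_v = 18.3×1.8 + 17.7×2 = 68.34 kPa.
Pore pressure: u = 9.81×(3.8 − 1.7) = 20.601 kPa.
Initial effective stress: σ'_0 = σ_v − u = 68.34 − 20.601 = 47.739 kPa.
Stress increase at mid-clay by the 2:1 spreading method:
Δσ = qBL/((B+z)(L+z)) = 207×2.3×4.6/((2.3+3.8)(4.6+3.8)) = 42.741 kPa
Final effective stress: σ'_f = 47.739 + 42.741 = 90.48 kPa.
σ'_f = 90.48 ≤ σ'_p = 158 kPa, so the clay remains overconsolidated and only the recompression index applies:
S_c = C_r·H/(1+e₀)·log₁₀(σ'_f/σ'_0) = 0.059×4/2.04×log₁₀(90.48/47.739)
    = 0.11569 × 0.27768 = 0.03212 m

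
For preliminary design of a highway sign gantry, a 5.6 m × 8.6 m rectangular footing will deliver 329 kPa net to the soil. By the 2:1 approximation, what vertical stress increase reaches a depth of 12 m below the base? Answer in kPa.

Δσ_z ≈ 43.7 kPa

By the 2:1 method the load spreads at 1 horizontal : 2 vertical, so at depth z the loaded area has grown by z in each plan dimension:
Δσ = qBL/((B+z)(L+z)) = 329×5.6×8.6/((5.6+12)(8.6+12)) = 43.702 kPa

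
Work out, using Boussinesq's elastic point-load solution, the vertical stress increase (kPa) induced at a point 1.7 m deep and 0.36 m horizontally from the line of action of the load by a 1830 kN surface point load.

Δσ_z ≈ 271 kPa

Boussinesq vertical stress below a point load on an elastic half-space:
Δσ_z = 3P/(2πz²) · [1 + (r/z)²]^(−5/2)
r/z = 0.36/1.7 = 0.21176; [1+(r/z)²]^(−5/2) = 0.89613.
Δσ_z = 3×1830/(2π×1.7²) × 0.89613 = 302.34 × 0.89613 = 270.9 kPa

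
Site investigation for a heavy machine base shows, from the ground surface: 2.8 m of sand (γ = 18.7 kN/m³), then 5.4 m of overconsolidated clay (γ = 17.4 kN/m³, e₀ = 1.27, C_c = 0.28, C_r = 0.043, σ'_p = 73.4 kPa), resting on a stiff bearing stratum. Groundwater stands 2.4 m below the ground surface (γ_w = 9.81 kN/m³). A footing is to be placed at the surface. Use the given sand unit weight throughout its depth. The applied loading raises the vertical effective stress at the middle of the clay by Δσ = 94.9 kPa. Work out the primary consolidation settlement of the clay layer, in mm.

S_c ≈ 235 mm

Mid-depth of clay below the ground surface: z = 2.8 + 5.4/2 = 5.5 m.
Total vertical stress at mid-clay: σ_v = 18.7×2.8 + 17.4×2.7 = 99.34 kPa.
Pore pressure: u = 9.81×(5.5 − 2.4) = 30.411 kPa.
Initial effective stress: σ'_0 = σ_v − u = 99.34 − 30.411 = 68.929 kPa.
Final effective stress: σ'_f = 68.929 + 94.9 = 163.83 kPa.
σ'_f = 163.83 > σ'_p = 73.4 kPa, so the stress path crosses the preconsolidation pressure — recompression up to σ'_p, then virgin compression beyond:
S_c = H/(1+e₀)·[C_r·log₁₀(σ'_p/σ'_0) + C_c·log₁₀(σ'_f/σ'_p)]
    = 5.4/2.27 × [0.043×log₁₀(73.4/68.929) + 0.28×log₁₀(163.83/73.4)]
    = 2.3789 × [0.0011736 + 0.097635] = 0.2351 m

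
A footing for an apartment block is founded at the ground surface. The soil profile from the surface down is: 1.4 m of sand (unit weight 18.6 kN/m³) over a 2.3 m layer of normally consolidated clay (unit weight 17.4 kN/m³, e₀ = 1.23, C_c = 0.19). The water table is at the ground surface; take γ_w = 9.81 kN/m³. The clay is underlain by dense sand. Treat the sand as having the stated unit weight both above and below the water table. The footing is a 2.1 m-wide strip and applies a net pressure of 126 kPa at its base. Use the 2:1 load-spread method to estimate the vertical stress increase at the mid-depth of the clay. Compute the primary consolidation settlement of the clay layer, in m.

Mid-depth of clay below the ground surface: z = 1.4 + 2.3/2 = 2.55 m.
Total vertical stress at mid-clay: σ_v = 18.6×1.4 + 17.4×1.15 = 46.05 kPa.
Pore pressure: u = 9.81×(2.55 − 0) = 25.015 kPa.
Initial effective stress: σ'_0 = σ_v − u = 46.05 − 25.015 = 21.035 kPa.
Stress increase at mid-clay by the 2:1 spreading method:
Δσ = qB/(B+z) = 126×2.1/(2.1+2.55) = 56.903 kPa
Final effective stress: σ'_f = σ'_0 + Δσ = 21.035 + 56.903 = 77.938 kPa.
Normally consolidated clay, so the full stress increment lies on the virgin compression line:
S_c = C_c·H/(1+e₀)·log₁₀(σ'_f/σ'_0) = 0.19×2.3/(1+1.23)×log₁₀(77.938/21.035)
    = 0.19596 × 0.56881 = 0.1115 m

S_c ≈ 0.111 m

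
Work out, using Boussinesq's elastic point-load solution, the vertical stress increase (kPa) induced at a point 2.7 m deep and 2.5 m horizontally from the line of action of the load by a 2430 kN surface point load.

Δσ_z ≈ 33.9 kPa

Boussinesq vertical stress below a point load on an elastic half-space:
Δσ_z = 3P/(2πz²) · [1 + (r/z)²]^(−5/2)
r/z = 2.5/2.7 = 0.92593; [1+(r/z)²]^(−5/2) = 0.2127.
Δσ_z = 3×2430/(2π×2.7²) × 0.2127 = 159.15 × 0.2127 = 33.85 kPa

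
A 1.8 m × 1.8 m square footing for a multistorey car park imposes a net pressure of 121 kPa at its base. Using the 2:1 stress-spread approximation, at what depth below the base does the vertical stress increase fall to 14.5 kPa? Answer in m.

2:1 spreading — at depth z the loaded area has grown by z in each plan dimension:
qB²/(B+z)² = Δσ_z ⇒ z = B(√(q/Δσ_z) − 1) = 1.8×(√(121/14.5) − 1) = 3.4 m

z ≈ 3.4 m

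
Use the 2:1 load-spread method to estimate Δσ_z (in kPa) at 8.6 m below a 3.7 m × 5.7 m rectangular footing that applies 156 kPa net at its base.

Δσ_z ≈ 18.7 kPa

By the 2:1 method the load spreads at 1 horizontal : 2 vertical, so at depth z the loaded area has grown by z in each plan dimension:
Δσ = qBL/((B+z)(L+z)) = 156×3.7×5.7/((3.7+8.6)(5.7+8.6)) = 18.705 kPa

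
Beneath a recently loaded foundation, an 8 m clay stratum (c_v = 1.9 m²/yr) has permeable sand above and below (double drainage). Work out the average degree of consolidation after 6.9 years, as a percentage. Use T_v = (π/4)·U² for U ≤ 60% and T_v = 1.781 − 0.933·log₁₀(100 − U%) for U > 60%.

Drainage path length: H_d = H/2 = 4 m (double drainage).
T_v = c_v·t/H_d² = 1.9×6.9/4² = 0.81937.
T_v = 0.81937 corresponds to the U > 60% branch:
U = 1 − 10^((1.781 − T_v)/0.933)/100 = 0.8927

U ≈ 89.3 %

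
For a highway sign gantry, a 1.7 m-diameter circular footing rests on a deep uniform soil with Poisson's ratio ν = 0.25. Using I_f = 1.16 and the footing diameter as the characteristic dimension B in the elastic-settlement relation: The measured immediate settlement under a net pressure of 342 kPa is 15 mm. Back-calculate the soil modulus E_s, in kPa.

E_s ≈ 42200 kPa

S_e = q·B·(1−ν²)/E_s · I_f  ⇒  E_s = q·B·(1−ν²)·I_f / S_e.
E_s = 342 × 1.7 × 0.9375 × 1.16 / 0.015 = 42150 kPa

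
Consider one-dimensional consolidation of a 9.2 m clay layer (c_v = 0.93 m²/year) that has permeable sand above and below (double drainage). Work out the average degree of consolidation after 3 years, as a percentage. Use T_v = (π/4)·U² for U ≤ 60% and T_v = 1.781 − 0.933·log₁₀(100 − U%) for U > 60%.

U ≈ 41 %

Drainage path length: H_d = H/2 = 4.6 m (double drainage).
T_v = c_v·t/H_d² = 0.93×3/4.6² = 0.13185.
T_v = 0.13185 corresponds to the U ≤ 60% branch:
U = √(4T_v/π) = 0.4097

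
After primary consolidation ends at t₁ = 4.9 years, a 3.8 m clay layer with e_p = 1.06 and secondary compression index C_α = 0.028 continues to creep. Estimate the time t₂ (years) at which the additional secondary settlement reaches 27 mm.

S_s = C_α·H/(1+e_p)·log₁₀(t₂/t₁) ⇒ log₁₀(t₂/t₁) = S_s·(1+e_p)/(C_α·H).
log₁₀(t₂/t₁) = 0.027 × (1+1.06) / (0.028×3.8) = 0.5227
t₂ = t₁ × 10^0.5227 = 4.9 × 3.332 = 16.33 years

t₂ ≈ 16.3 years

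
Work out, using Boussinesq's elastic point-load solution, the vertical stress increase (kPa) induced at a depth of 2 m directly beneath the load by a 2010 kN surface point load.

Δσ_z ≈ 240 kPa

Boussinesq vertical stress below a point load on an elastic half-space:
Δσ_z = 3P/(2πz²) · [1 + (r/z)²]^(−5/2)
r/z = 0/2 = 0; [1+(r/z)²]^(−5/2) = 1.
Δσ_z = 3×2010/(2π×2²) × 1 = 239.93 × 1 = 239.9 kPa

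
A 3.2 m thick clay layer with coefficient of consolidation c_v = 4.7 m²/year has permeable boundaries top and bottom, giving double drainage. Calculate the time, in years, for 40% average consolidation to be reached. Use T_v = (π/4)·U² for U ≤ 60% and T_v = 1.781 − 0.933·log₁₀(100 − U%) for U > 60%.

Drainage path length: H_d = H/2 = 1.6 m (double drainage).
U ≤ 60%: T_v = (π/4)·U² = (π/4)×0.4² = 0.12566.
t = T_v·H_d²/c_v = 0.12566×1.6²/4.7 = 0.06844 years.

t ≈ 0.0684 years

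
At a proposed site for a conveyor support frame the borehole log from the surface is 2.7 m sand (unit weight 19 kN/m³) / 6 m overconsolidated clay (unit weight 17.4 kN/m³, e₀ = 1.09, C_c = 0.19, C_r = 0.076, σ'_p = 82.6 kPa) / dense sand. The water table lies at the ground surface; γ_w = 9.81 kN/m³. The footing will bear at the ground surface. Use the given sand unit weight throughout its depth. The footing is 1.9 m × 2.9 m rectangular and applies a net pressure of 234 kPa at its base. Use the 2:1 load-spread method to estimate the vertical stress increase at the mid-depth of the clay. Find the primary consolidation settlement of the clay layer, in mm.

Mid-depth of clay below the ground surface: z = 2.7 + 6/2 = 5.7 m.
Total vertical stress at mid-clay: σ_v = 19×2.7 + 17.4×3 = 103.5 kPa.
Pore pressure: u = 9.81×(5.7 − 0) = 55.917 kPa.
Initial effective stress: σ'_0 = σ_v − u = 103.5 − 55.917 = 47.583 kPa.
Stress increase at mid-clay by the 2:1 spreading method:
Δσ = qBL/((B+z)(L+z)) = 234×1.9×2.9/((1.9+5.7)(2.9+5.7)) = 19.727 kPa
Final effective stress: σ'_f = 47.583 + 19.727 = 67.31 kPa.
σ'_f = 67.31 ≤ σ'_p = 82.6 kPa, so the clay remains overconsolidated and only the recompression index applies:
S_c = C_r·H/(1+e₀)·log₁₀(σ'_f/σ'_0) = 0.076×6/2.09×log₁₀(67.31/47.583)
    = 0.21818 × 0.15063 = 0.03286 m

S_c ≈ 32.9 mm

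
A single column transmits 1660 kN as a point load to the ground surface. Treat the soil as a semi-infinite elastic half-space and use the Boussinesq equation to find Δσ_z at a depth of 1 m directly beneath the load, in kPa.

Boussinesq vertical stress below a point load on an elastic half-space:
Δσ_z = 3P/(2πz²) · [1 + (r/z)²]^(−5/2)
r/z = 0/1 = 0; [1+(r/z)²]^(−5/2) = 1.
Δσ_z = 3×1660/(2π×1²) × 1 = 792.59 × 1 = 792.6 kPa

Δσ_z ≈ 793 kPa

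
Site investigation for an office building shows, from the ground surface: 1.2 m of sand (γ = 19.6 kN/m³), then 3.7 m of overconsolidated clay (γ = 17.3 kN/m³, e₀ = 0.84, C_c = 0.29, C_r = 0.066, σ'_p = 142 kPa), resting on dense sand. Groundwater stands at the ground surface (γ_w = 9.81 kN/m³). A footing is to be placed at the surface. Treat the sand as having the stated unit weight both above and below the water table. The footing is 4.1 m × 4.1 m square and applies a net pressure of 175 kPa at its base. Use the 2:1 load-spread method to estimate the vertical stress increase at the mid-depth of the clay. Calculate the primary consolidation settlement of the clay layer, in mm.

Mid-depth of clay below the ground surface: z = 1.2 + 3.7/2 = 3.05 m.
Total vertical stress at mid-clay: σ_v = 19.6×1.2 + 17.3×1.85 = 55.525 kPa.
Pore pressure: u = 9.81×(3.05 − 0) = 29.921 kPa.
Initial effective stress: σ'_0 = σ_v − u = 55.525 − 29.921 = 25.604 kPa.
Stress increase at mid-clay by the 2:1 spreading method:
Δσ = qBL/((B+z)(L+z)) = 175×4.1×4.1/((4.1+3.05)(4.1+3.05)) = 57.543 kPa
Final effective stress: σ'_f = 25.604 + 57.543 = 83.147 kPa.
σ'_f = 83.147 ≤ σ'_p = 142 kPa, so the clay remains overconsolidated and only the recompression index applies:
S_c = C_r·H/(1+e₀)·log₁₀(σ'_f/σ'_0) = 0.066×3.7/1.84×log₁₀(83.147/25.604)
    = 0.13272 × 0.51154 = 0.06789 m

S_c ≈ 67.9 mm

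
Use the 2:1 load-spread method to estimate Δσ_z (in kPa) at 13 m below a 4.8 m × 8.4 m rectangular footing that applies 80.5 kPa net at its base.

By the 2:1 method the load spreads at 1 horizontal : 2 vertical, so at depth z the loaded area has grown by z in each plan dimension:
Δσ = qBL/((B+z)(L+z)) = 80.5×4.8×8.4/((4.8+13)(8.4+13)) = 8.5208 kPa

Δσ_z ≈ 8.52 kPa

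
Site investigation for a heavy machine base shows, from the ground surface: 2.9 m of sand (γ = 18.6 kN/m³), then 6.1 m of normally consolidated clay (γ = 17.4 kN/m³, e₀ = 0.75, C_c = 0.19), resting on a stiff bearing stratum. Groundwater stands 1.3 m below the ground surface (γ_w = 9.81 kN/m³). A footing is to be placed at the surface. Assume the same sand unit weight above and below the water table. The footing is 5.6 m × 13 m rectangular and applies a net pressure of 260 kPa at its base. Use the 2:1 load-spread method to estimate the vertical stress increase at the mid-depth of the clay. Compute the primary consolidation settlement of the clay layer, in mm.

Mid-depth of clay below the ground surface: z = 2.9 + 6.1/2 = 5.95 m.
Total vertical stress at mid-clay: σ_v = 18.6×2.9 + 17.4×3.05 = 107.01 kPa.
Pore pressure: u = 9.81×(5.95 − 1.3) = 45.617 kPa.
Initial effective stress: σ'_0 = σ_v − u = 107.01 − 45.617 = 61.393 kPa.
Stress increase at mid-clay by the 2:1 spreading method:
Δσ = qBL/((B+z)(L+z)) = 260×5.6×13/((5.6+5.95)(13+5.95)) = 86.48 kPa
Final effective stress: σ'_f = σ'_0 + Δσ = 61.393 + 86.48 = 147.87 kPa.
Normally consolidated clay, so the full stress increment lies on the virgin compression line:
S_c = C_c·H/(1+e₀)·log₁₀(σ'_f/σ'_0) = 0.19×6.1/(1+0.75)×log₁₀(147.87/61.393)
    = 0.66229 × 0.38176 = 0.2528 m

S_c ≈ 253 mm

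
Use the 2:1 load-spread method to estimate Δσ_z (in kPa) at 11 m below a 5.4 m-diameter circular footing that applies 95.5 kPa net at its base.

By the 2:1 method the load spreads at 1 horizontal : 2 vertical, so at depth z the loaded area has grown by z in each plan dimension:
Δσ ≈ qD²/(D+z)² = 95.5×5.4²/(5.4+11)² = 10.354 kPa

Δσ_z ≈ 10.4 kPa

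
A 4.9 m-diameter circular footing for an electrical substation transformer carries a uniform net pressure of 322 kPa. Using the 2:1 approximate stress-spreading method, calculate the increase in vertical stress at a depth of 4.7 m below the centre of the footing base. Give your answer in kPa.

By the 2:1 method the load spreads at 1 horizontal : 2 vertical, so at depth z the loaded area has grown by z in each plan dimension:
Δσ ≈ qD²/(D+z)² = 322×4.9²/(4.9+4.7)² = 83.889 kPa

Δσ_z ≈ 83.9 kPa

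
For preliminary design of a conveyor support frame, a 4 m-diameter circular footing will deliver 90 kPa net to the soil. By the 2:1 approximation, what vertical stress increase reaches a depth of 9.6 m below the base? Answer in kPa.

By the 2:1 method the load spreads at 1 horizontal : 2 vertical, so at depth z the loaded area has grown by z in each plan dimension:
Δσ ≈ qD²/(D+z)² = 90×4²/(4+9.6)² = 7.7855 kPa

Δσ_z ≈ 7.79 kPa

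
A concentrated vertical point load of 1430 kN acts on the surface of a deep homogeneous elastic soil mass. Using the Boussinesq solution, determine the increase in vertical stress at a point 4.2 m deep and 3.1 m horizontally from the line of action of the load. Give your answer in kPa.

Boussinesq vertical stress below a point load on an elastic half-space:
Δσ_z = 3P/(2πz²) · [1 + (r/z)²]^(−5/2)
r/z = 3.1/4.2 = 0.7381; [1+(r/z)²]^(−5/2) = 0.33716.
Δσ_z = 3×1430/(2π×4.2²) × 0.33716 = 38.706 × 0.33716 = 13.05 kPa

Δσ_z ≈ 13.1 kPa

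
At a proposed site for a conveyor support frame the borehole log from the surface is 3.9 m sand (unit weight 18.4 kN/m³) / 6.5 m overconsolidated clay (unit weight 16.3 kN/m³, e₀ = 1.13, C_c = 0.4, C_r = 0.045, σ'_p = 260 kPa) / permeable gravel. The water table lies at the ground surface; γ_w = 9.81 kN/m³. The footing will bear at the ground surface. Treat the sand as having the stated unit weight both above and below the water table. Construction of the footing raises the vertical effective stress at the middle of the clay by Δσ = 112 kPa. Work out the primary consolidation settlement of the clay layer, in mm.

S_c ≈ 66.5 mm

Mid-depth of clay below the ground surface: z = 3.9 + 6.5/2 = 7.15 m.
Total vertical stress at mid-clay: σ_v = 18.4×3.9 + 16.3×3.25 = 124.73 kPa.
Pore pressure: u = 9.81×(7.15 − 0) = 70.142 kPa.
Initial effective stress: σ'_0 = σ_v − u = 124.73 − 70.142 = 54.588 kPa.
Final effective stress: σ'_f = 54.588 + 112 = 166.59 kPa.
σ'_f = 166.59 ≤ σ'_p = 260 kPa, so the clay remains overconsolidated and only the recompression index applies:
S_c = C_r·H/(1+e₀)·log₁₀(σ'_f/σ'_0) = 0.045×6.5/2.13×log₁₀(166.59/54.588)
    = 0.13732 × 0.48455 = 0.06654 m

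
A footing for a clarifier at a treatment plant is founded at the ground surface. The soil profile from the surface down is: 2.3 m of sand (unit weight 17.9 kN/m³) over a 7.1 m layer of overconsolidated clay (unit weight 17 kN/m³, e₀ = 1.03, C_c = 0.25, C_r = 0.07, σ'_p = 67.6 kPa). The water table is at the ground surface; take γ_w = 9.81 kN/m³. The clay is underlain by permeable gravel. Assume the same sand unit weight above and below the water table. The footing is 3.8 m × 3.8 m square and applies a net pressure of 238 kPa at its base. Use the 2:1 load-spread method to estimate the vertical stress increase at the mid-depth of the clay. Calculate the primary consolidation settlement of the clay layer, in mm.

Mid-depth of clay below the ground surface: z = 2.3 + 7.1/2 = 5.85 m.
Total vertical stress at mid-clay: σ_v = 17.9×2.3 + 17×3.55 = 101.52 kPa.
Pore pressure: u = 9.81×(5.85 − 0) = 57.389 kPa.
Initial effective stress: σ'_0 = σ_v − u = 101.52 − 57.389 = 44.131 kPa.
Stress increase at mid-clay by the 2:1 spreading method:
Δσ = qBL/((B+z)(L+z)) = 238×3.8×3.8/((3.8+5.85)(3.8+5.85)) = 36.905 kPa
Final effective stress: σ'_f = 44.131 + 36.905 = 81.036 kPa.
σ'_f = 81.036 > σ'_p = 67.6 kPa, so the stress path crosses the preconsolidation pressure — recompression up to σ'_p, then virgin compression beyond:
S_c = H/(1+e₀)·[C_r·log₁₀(σ'_p/σ'_0) + C_c·log₁₀(σ'_f/σ'_p)]
    = 7.1/2.03 × [0.07×log₁₀(67.6/44.131) + 0.25×log₁₀(81.036/67.6)]
    = 3.4975 × [0.012964 + 0.019683] = 0.1142 m

S_c ≈ 114 mm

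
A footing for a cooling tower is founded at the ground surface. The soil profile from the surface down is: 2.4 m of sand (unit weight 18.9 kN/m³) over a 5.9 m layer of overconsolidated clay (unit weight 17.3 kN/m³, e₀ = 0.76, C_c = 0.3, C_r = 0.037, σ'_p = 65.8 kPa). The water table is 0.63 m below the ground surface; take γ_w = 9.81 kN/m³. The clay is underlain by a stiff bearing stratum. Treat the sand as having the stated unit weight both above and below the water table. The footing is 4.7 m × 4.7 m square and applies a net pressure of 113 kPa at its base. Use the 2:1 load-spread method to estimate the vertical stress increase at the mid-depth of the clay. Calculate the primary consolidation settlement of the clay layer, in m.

Mid-depth of clay below the ground surface: z = 2.4 + 5.9/2 = 5.35 m.
Total vertical stress at mid-clay: σ_v = 18.9×2.4 + 17.3×2.95 = 96.395 kPa.
Pore pressure: u = 9.81×(5.35 − 0.63) = 46.303 kPa.
Initial effective stress: σ'_0 = σ_v − u = 96.395 − 46.303 = 50.092 kPa.
Stress increase at mid-clay by the 2:1 spreading method:
Δσ = qBL/((B+z)(L+z)) = 113×4.7×4.7/((4.7+5.35)(4.7+5.35)) = 24.714 kPa
Final effective stress: σ'_f = 50.092 + 24.714 = 74.806 kPa.
σ'_f = 74.806 > σ'_p = 65.8 kPa, so the stress path crosses the preconsolidation pressure — recompression up to σ'_p, then virgin compression beyond:
S_c = H/(1+e₀)·[C_r·log₁₀(σ'_p/σ'_0) + C_c·log₁₀(σ'_f/σ'_p)]
    = 5.9/1.76 × [0.037×log₁₀(65.8/50.092) + 0.3×log₁₀(74.806/65.8)]
    = 3.3523 × [0.0043829 + 0.016713] = 0.07072 m

S_c ≈ 0.0707 m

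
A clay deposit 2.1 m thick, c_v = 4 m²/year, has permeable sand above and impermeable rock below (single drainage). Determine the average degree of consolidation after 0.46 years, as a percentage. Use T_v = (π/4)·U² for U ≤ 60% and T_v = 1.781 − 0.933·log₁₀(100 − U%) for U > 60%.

Drainage path length: H_d = H = 2.1 m (single drainage).
T_v = c_v·t/H_d² = 4×0.46/2.1² = 0.41723.
T_v = 0.41723 corresponds to the U > 60% branch:
U = 1 − 10^((1.781 − T_v)/0.933)/100 = 0.7105

U ≈ 71 %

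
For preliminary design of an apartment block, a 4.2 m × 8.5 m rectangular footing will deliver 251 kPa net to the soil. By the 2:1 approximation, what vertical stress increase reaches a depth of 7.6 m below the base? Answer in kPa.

Δσ_z ≈ 47.2 kPa

By the 2:1 method the load spreads at 1 horizontal : 2 vertical, so at depth z the loaded area has grown by z in each plan dimension:
Δσ = qBL/((B+z)(L+z)) = 251×4.2×8.5/((4.2+7.6)(8.5+7.6)) = 47.167 kPa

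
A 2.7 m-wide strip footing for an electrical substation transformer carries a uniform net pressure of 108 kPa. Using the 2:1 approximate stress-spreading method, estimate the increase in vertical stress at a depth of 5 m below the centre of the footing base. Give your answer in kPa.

Δσ_z ≈ 37.9 kPa

By the 2:1 method the load spreads at 1 horizontal : 2 vertical, so at depth z the loaded area has grown by z in each plan dimension:
Δσ = qB/(B+z) = 108×2.7/(2.7+5) = 37.87 kPa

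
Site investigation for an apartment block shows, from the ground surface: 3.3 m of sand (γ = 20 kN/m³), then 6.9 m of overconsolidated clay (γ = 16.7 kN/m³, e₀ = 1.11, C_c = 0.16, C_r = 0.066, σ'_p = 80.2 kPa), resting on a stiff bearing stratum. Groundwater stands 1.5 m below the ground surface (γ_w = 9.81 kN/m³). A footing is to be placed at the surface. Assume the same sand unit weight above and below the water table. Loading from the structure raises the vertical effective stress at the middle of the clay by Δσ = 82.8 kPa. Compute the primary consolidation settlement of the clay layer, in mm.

Mid-depth of clay below the ground surface: z = 3.3 + 6.9/2 = 6.75 m.
Total vertical stress at mid-clay: σ_v = 20×3.3 + 16.7×3.45 = 123.62 kPa.
Pore pressure: u = 9.81×(6.75 − 1.5) = 51.503 kPa.
Initial effective stress: σ'_0 = σ_v − u = 123.62 − 51.503 = 72.117 kPa.
Final effective stress: σ'_f = 72.117 + 82.8 = 154.92 kPa.
σ'_f = 154.92 > σ'_p = 80.2 kPa, so the stress path crosses the preconsolidation pressure — recompression up to σ'_p, then virgin compression beyond:
S_c = H/(1+e₀)·[C_r·log₁₀(σ'_p/σ'_0) + C_c·log₁₀(σ'_f/σ'_p)]
    = 6.9/2.11 × [0.066×log₁₀(80.2/72.117) + 0.16×log₁₀(154.92/80.2)]
    = 3.2701 × [0.003045 + 0.045749] = 0.1596 m

S_c ≈ 160 mm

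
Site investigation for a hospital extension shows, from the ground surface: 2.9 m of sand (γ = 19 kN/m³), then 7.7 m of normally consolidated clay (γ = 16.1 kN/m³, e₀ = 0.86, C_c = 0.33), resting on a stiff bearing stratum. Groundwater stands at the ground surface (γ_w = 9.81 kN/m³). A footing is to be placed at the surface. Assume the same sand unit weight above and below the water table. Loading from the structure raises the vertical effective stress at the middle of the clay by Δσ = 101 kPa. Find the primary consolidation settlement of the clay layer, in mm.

Mid-depth of clay below the ground surface: z = 2.9 + 7.7/2 = 6.75 m.
Total vertical stress at mid-clay: σ_v = 19×2.9 + 16.1×3.85 = 117.09 kPa.
Pore pressure: u = 9.81×(6.75 − 0) = 66.218 kPa.
Initial effective stress: σ'_0 = σ_v − u = 117.09 − 66.218 = 50.872 kPa.
Final effective stress: σ'_f = σ'_0 + Δσ = 50.872 + 101 = 151.87 kPa.
Normally consolidated clay, so the full stress increment lies on the virgin compression line:
S_c = C_c·H/(1+e₀)·log₁₀(σ'_f/σ'_0) = 0.33×7.7/(1+0.86)×log₁₀(151.87/50.872)
    = 1.3661 × 0.47499 = 0.6489 m

S_c ≈ 649 mm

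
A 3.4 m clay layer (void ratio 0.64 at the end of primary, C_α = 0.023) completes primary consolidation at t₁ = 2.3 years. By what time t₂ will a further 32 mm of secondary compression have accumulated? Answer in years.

t₂ ≈ 10.8 years

S_s = C_α·H/(1+e_p)·log₁₀(t₂/t₁) ⇒ log₁₀(t₂/t₁) = S_s·(1+e_p)/(C_α·H).
log₁₀(t₂/t₁) = 0.032 × (1+0.64) / (0.023×3.4) = 0.6711
t₂ = t₁ × 10^0.6711 = 2.3 × 4.689 = 10.79 years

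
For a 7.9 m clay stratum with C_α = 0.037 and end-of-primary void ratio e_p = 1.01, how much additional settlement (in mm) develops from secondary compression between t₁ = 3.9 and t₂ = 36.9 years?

Secondary compression: S_s = C_α·H/(1+e_p)·log₁₀(t₂/t₁)
S_s = 0.037×7.9/(1+1.01)×log₁₀(36.9/3.9)
    = 0.1454 × 0.976 = 0.1419 m

S_s ≈ 142 mm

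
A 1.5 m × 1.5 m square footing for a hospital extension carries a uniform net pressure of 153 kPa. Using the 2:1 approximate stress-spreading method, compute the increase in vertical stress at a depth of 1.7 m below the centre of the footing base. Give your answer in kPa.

By the 2:1 method the load spreads at 1 horizontal : 2 vertical, so at depth z the loaded area has grown by z in each plan dimension:
Δσ = qBL/((B+z)(L+z)) = 153×1.5×1.5/((1.5+1.7)(1.5+1.7)) = 33.618 kPa

Δσ_z ≈ 33.6 kPa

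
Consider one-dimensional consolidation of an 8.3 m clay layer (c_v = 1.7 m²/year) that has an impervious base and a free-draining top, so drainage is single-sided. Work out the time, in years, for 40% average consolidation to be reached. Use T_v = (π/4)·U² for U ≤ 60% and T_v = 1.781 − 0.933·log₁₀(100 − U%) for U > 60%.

t ≈ 5.09 years

Drainage path length: H_d = H = 8.3 m (single drainage).
U ≤ 60%: T_v = (π/4)·U² = (π/4)×0.4² = 0.12566.
t = T_v·H_d²/c_v = 0.12566×8.3²/1.7 = 5.092 years.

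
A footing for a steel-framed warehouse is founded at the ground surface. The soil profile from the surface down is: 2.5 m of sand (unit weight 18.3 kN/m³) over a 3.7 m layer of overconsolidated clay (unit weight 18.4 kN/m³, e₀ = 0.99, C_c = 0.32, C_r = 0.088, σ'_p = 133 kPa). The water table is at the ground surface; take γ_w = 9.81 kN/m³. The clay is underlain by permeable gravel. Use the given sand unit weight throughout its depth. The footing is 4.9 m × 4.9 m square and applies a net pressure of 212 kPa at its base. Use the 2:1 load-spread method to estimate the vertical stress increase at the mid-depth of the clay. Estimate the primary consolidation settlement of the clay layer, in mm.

Mid-depth of clay below the ground surface: z = 2.5 + 3.7/2 = 4.35 m.
Total vertical stress at mid-clay: σ_v = 18.3×2.5 + 18.4×1.85 = 79.79 kPa.
Pore pressure: u = 9.81×(4.35 − 0) = 42.673 kPa.
Initial effective stress: σ'_0 = σ_v − u = 79.79 − 42.673 = 37.117 kPa.
Stress increase at mid-clay by the 2:1 spreading method:
Δσ = qBL/((B+z)(L+z)) = 212×4.9×4.9/((4.9+4.35)(4.9+4.35)) = 59.49 kPa
Final effective stress: σ'_f = 37.117 + 59.49 = 96.607 kPa.
σ'_f = 96.607 ≤ σ'_p = 133 kPa, so the clay remains overconsolidated and only the recompression index applies:
S_c = C_r·H/(1+e₀)·log₁₀(σ'_f/σ'_0) = 0.088×3.7/1.99×log₁₀(96.607/37.117)
    = 0.16362 × 0.41544 = 0.06797 m

S_c ≈ 68 mm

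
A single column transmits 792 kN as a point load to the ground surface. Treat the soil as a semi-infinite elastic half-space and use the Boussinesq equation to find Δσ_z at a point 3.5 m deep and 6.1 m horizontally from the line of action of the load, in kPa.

Δσ_z ≈ 0.942 kPa

Boussinesq vertical stress below a point load on an elastic half-space:
Δσ_z = 3P/(2πz²) · [1 + (r/z)²]^(−5/2)
r/z = 6.1/3.5 = 1.7429; [1+(r/z)²]^(−5/2) = 0.030528.
Δσ_z = 3×792/(2π×3.5²) × 0.030528 = 30.87 × 0.030528 = 0.9424 kPa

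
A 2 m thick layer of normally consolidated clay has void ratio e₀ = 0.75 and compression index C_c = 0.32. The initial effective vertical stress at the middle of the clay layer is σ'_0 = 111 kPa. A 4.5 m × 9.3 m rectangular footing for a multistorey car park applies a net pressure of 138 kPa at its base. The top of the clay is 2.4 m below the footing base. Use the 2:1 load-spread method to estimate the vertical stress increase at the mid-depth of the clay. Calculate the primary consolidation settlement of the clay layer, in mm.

Mid-depth of clay below the footing base: z = 2.4 + 2/2 = 3.4 m.
Stress increase at mid-clay by the 2:1 spreading method:
Δσ = qBL/((B+z)(L+z)) = 138×4.5×9.3/((4.5+3.4)(9.3+3.4)) = 57.563 kPa
Final effective stress: σ'_f = σ'_0 + Δσ = 111 + 57.563 = 168.56 kPa.
Normally consolidated clay, so the full stress increment lies on the virgin compression line:
S_c = C_c·H/(1+e₀)·log₁₀(σ'_f/σ'_0) = 0.32×2/(1+0.75)×log₁₀(168.56/111)
    = 0.36571 × 0.18143 = 0.06635 m

S_c ≈ 66.4 mm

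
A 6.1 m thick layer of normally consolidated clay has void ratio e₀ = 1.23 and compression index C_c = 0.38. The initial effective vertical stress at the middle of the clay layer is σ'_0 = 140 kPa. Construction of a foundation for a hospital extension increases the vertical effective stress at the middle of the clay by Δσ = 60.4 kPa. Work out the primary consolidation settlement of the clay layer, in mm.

S_c ≈ 162 mm

Final effective stress: σ'_f = σ'_0 + Δσ = 140 + 60.4 = 200.4 kPa.
Normally consolidated clay, so the full stress increment lies on the virgin compression line:
S_c = C_c·H/(1+e₀)·log₁₀(σ'_f/σ'_0) = 0.38×6.1/(1+1.23)×log₁₀(200.4/140)
    = 1.0395 × 0.15577 = 0.1619 m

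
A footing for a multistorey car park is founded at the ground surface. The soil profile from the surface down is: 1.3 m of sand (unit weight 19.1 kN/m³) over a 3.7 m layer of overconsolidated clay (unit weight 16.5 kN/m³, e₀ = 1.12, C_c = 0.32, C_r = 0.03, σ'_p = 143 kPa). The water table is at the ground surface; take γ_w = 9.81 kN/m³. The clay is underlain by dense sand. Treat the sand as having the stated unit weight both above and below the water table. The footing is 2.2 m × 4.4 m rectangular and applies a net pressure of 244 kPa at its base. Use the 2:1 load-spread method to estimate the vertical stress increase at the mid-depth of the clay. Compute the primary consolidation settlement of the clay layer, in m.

Mid-depth of clay below the ground surface: z = 1.3 + 3.7/2 = 3.15 m.
Total vertical stress at mid-clay: σ_v = 19.1×1.3 + 16.5×1.85 = 55.355 kPa.
Pore pressure: u = 9.81×(3.15 − 0) = 30.902 kPa.
Initial effective stress: σ'_0 = σ_v − u = 55.355 − 30.902 = 24.453 kPa.
Stress increase at mid-clay by the 2:1 spreading method:
Δσ = qBL/((B+z)(L+z)) = 244×2.2×4.4/((2.2+3.15)(4.4+3.15)) = 58.474 kPa
Final effective stress: σ'_f = 24.453 + 58.474 = 82.927 kPa.
σ'_f = 82.927 ≤ σ'_p = 143 kPa, so the clay remains overconsolidated and only the recompression index applies:
S_c = C_r·H/(1+e₀)·log₁₀(σ'_f/σ'_0) = 0.03×3.7/2.12×log₁₀(82.927/24.453)
    = 0.052359 × 0.53036 = 0.02777 m

S_c ≈ 0.0278 m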